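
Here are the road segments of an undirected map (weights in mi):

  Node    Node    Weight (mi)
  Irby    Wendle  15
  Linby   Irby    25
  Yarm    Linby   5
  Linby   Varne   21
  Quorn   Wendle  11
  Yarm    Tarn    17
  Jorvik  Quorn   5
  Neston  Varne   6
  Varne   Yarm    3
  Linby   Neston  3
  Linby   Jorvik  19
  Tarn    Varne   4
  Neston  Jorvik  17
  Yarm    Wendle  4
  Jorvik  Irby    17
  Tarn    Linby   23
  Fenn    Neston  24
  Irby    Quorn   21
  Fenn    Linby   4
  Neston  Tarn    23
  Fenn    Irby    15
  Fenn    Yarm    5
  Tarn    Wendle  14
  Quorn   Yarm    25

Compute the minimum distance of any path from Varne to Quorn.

Compare a few routes:
Varne → Neston → Jorvik → Quorn: 6+17+5 = 28
Varne → Yarm → Quorn: 3+25 = 28
Varne → Yarm → Wendle → Quorn: 3+4+11 = 18
Cheapest is Varne → Yarm → Wendle → Quorn at 18 mi.

18 mi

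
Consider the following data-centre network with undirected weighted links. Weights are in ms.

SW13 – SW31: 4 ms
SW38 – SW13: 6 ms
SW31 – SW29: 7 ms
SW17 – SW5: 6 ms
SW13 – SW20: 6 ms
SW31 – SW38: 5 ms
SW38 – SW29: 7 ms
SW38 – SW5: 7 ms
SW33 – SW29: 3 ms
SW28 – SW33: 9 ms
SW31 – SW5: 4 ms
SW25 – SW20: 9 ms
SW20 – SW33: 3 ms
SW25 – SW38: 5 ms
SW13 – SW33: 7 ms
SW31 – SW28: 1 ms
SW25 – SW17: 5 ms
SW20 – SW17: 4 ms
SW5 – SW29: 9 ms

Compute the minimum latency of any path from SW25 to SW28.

Shortest distances from SW25:
SW25: 0
SW38: 5  (via SW25)
SW17: 5  (via SW25)
SW20: 9  (via SW25)
SW31: 10  (via SW38)
SW5: 11  (via SW17)
SW28: 11  (via SW31)
Shortest route: SW25 → SW38 → SW31 → SW28 = 11 ms.

11 ms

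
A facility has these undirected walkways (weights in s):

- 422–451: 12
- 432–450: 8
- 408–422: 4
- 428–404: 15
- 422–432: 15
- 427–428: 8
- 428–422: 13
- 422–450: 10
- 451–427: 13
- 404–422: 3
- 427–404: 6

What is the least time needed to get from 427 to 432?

24 s

Enumerating some paths:
427 → 404 → 422 → 432: 6+3+15 = 24
427 → 404 → 422 → 450 → 432: 6+3+10+8 = 27
427 → 428 → 422 → 432: 8+13+15 = 36
The minimum is 24 s via 427 → 404 → 422 → 432.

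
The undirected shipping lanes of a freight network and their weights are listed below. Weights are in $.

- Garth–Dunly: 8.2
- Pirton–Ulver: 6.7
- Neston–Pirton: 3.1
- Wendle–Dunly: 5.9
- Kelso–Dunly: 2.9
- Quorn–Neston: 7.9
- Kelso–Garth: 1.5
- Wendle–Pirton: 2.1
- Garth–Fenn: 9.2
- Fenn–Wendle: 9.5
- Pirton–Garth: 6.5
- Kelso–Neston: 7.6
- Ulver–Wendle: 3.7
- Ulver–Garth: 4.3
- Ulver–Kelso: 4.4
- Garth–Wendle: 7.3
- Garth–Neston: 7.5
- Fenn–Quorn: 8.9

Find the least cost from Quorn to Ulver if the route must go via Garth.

$19.7

Shortest Quorn→Garth: Quorn–Neston–Garth = 15.4
Shortest Garth→Ulver: Garth–Ulver = 4.3
Total via Garth: 15.4 + 4.3 = $19.7.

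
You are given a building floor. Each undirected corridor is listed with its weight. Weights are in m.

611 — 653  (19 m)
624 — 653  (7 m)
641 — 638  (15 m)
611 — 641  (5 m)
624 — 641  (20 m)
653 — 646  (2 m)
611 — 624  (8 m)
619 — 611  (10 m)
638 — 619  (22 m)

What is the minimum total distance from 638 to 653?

35 m

Settle nodes by increasing distance from 638:
638: 0
641: 15  (via 638)
611: 20  (via 641)
619: 22  (via 638)
624: 28  (via 611)
653: 35  (via 624)
Shortest route: 638–641–611–624–653 = 35 m.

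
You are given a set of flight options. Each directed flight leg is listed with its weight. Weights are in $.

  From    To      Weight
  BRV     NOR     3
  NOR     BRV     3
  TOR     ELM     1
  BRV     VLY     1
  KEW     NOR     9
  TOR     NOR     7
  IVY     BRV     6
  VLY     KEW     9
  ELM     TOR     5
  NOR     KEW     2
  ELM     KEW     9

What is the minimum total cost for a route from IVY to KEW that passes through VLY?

$16

Best IVY to VLY: IVY → BRV → VLY costing 7
Shortest VLY→KEW: VLY → KEW = 9
Total via VLY: 7 + 9 = $16.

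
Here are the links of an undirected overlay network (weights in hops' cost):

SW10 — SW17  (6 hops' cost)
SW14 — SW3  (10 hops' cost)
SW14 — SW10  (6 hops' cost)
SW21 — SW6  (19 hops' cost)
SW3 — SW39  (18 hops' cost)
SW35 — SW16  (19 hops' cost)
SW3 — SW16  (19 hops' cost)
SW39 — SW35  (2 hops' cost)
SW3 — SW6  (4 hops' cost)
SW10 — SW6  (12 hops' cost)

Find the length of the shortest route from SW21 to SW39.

41 hops' cost

Compare a few routes:
SW21 - SW6 - SW3 - SW39: 19+4+18 = 41
SW21 - SW6 - SW3 - SW16 - SW35 - SW39: 19+4+19+19+2 = 63
The minimum is 41 hops' cost via SW21 - SW6 - SW3 - SW39.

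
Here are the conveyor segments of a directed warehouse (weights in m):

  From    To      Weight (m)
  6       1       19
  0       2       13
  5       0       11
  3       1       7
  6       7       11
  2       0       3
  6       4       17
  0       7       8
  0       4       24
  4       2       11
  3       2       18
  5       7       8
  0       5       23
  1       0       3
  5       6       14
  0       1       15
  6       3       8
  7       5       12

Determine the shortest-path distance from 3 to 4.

34 m

Enumerating some paths:
3–2–0–4: 18+3+24 = 45
3–1–0–7–5–6–4: 7+3+8+12+14+17 = 61
3–1–0–4: 7+3+24 = 34
Cheapest is 3–1–0–4 at 34 m.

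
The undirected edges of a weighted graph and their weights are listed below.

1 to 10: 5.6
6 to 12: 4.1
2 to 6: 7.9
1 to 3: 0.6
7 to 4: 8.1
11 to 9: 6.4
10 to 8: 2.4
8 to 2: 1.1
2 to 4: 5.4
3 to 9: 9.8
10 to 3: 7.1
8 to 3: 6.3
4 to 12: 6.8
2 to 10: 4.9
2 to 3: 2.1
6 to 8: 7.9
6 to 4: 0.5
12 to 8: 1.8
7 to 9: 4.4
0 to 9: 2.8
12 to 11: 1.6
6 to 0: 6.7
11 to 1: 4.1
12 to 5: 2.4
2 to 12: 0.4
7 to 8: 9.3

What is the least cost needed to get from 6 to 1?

7.2

Running Dijkstra from 6:
6: 0
4: 0.5  (via 6)
12: 4.1  (via 6)
2: 4.5  (via 12)
8: 5.6  (via 2)
11: 5.7  (via 12)
5: 6.5  (via 12)
3: 6.6  (via 2)
0: 6.7  (via 6)
1: 7.2  (via 3)
Shortest route: 6 → 12 → 2 → 3 → 1 = 7.2.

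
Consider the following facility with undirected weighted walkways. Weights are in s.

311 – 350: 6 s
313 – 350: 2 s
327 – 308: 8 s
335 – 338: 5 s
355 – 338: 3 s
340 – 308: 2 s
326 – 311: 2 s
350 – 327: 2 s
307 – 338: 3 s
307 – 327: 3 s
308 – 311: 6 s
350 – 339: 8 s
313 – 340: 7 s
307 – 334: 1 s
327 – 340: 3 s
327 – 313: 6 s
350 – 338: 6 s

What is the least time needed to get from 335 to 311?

Settle nodes by increasing distance from 335:
335: 0
338: 5  (via 335)
307: 8  (via 338)
355: 8  (via 338)
334: 9  (via 307)
350: 11  (via 338)
327: 11  (via 307)
313: 13  (via 350)
340: 14  (via 327)
308: 16  (via 340)
311: 17  (via 350)
Shortest route: 335 → 338 → 350 → 311 = 17 s.

17 s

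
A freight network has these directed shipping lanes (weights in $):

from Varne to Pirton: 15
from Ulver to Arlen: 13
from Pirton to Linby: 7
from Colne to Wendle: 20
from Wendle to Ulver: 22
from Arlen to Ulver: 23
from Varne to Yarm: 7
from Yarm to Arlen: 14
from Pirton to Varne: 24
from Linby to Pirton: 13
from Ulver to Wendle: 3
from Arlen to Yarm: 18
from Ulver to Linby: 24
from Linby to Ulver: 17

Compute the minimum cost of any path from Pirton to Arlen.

Running Dijkstra from Pirton:
Pirton: 0
Linby: 7  (via Pirton)
Varne: 24  (via Pirton)
Ulver: 24  (via Linby)
Wendle: 27  (via Ulver)
Yarm: 31  (via Varne)
Arlen: 37  (via Ulver)
Shortest route: Pirton–Linby–Ulver–Arlen = $37.

$37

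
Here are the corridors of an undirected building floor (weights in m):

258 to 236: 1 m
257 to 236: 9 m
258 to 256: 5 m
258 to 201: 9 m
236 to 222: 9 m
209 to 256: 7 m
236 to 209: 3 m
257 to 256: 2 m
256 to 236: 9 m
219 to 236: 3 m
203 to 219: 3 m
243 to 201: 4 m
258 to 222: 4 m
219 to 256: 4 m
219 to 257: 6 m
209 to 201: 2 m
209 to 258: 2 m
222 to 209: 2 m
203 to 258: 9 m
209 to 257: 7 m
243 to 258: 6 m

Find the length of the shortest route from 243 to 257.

Shortest distances from 243:
243: 0
201: 4  (via 243)
258: 6  (via 243)
209: 6  (via 201)
236: 7  (via 258)
222: 8  (via 209)
219: 10  (via 236)
256: 11  (via 258)
257: 13  (via 209)
Shortest route: 243–201–209–257 = 13 m.

13 m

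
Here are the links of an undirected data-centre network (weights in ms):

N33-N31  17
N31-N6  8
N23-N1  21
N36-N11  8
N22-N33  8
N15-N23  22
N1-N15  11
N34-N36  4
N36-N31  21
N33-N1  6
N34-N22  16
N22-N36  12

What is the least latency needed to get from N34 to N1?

Compare a few routes:
N34–N36–N31–N33–N1: 4+21+17+6 = 48
N34–N22–N33–N1: 16+8+6 = 30
N34–N22–N36–N31–N33–N1: 16+12+21+17+6 = 72
Cheapest is N34–N22–N33–N1 at 30 ms.

30 ms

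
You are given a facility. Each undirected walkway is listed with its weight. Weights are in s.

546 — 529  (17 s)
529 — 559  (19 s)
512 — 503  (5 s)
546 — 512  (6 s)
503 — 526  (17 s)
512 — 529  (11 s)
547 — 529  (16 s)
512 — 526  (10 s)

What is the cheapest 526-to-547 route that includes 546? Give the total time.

49 s

Shortest 526→546: 526–512–546 = 16
Best 546 to 547: 546–529–547 costing 33
Total via 546: 16 + 33 = 49 s.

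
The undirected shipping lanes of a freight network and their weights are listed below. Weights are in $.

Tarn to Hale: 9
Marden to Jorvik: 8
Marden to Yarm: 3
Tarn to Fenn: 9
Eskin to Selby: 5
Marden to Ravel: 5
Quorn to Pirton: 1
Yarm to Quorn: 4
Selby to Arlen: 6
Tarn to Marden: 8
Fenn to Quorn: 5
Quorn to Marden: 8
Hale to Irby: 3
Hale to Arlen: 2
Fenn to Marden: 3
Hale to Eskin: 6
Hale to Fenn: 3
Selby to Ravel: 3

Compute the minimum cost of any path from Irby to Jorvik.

Compare a few routes:
Irby–Hale–Fenn–Quorn–Marden–Jorvik: 3+3+5+8+8 = 27
Irby–Hale–Fenn–Marden–Jorvik: 3+3+3+8 = 17
Irby–Hale–Fenn–Quorn–Yarm–Marden–Jorvik: 3+3+5+4+3+8 = 26
The minimum is $17 via Irby–Hale–Fenn–Marden–Jorvik.

$17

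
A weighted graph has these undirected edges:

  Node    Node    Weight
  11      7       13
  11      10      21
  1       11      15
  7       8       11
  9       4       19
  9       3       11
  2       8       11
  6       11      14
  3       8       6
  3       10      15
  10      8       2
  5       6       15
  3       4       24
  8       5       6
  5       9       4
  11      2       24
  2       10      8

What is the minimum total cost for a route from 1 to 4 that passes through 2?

Best 1 to 2: 1–11–2 costing 39
Best 2 to 4: 2–10–8–5–9–4 costing 39
Total via 2: 39 + 39 = 78.

78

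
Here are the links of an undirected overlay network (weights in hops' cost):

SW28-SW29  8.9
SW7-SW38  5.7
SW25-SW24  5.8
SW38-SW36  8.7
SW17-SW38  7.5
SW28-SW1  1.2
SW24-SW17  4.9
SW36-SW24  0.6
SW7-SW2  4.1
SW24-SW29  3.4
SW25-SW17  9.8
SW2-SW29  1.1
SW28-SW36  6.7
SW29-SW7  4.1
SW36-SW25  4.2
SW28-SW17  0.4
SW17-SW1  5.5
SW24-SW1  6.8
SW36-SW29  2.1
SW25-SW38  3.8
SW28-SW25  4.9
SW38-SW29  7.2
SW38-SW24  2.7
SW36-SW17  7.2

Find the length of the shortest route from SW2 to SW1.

Shortest distances from SW2:
SW2: 0
SW29: 1.1  (via SW2)
SW36: 3.2  (via SW29)
SW24: 3.8  (via SW36)
SW7: 4.1  (via SW2)
SW38: 6.5  (via SW24)
SW25: 7.4  (via SW36)
SW17: 8.7  (via SW24)
SW28: 9.1  (via SW17)
SW1: 10.3  (via SW28)
Shortest route: SW2–SW29–SW36–SW24–SW17–SW28–SW1 = 10.3 hops' cost.

10.3 hops' cost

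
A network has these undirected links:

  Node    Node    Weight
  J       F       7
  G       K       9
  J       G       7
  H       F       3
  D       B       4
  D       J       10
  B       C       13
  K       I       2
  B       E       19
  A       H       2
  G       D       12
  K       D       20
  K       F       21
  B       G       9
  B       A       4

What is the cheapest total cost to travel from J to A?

Shortest distances from J:
J: 0
F: 7  (via J)
G: 7  (via J)
D: 10  (via J)
H: 10  (via F)
A: 12  (via H)
Shortest route: J–F–H–A = 12.

12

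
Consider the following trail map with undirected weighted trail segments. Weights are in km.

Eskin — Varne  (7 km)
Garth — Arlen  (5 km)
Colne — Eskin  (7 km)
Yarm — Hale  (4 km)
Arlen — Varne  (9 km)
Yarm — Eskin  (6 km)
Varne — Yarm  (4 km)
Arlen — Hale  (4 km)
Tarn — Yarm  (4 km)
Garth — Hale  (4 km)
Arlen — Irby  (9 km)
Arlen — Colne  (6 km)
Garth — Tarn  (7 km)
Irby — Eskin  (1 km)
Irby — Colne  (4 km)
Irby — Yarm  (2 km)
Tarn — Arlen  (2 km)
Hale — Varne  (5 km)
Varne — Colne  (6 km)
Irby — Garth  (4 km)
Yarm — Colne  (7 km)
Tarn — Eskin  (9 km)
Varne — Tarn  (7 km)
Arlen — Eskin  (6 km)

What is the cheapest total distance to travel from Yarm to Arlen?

6 km

Settle nodes by increasing distance from Yarm:
Yarm: 0
Irby: 2  (via Yarm)
Eskin: 3  (via Irby)
Varne: 4  (via Yarm)
Tarn: 4  (via Yarm)
Hale: 4  (via Yarm)
Arlen: 6  (via Tarn)
Shortest route: Yarm–Tarn–Arlen = 6 km.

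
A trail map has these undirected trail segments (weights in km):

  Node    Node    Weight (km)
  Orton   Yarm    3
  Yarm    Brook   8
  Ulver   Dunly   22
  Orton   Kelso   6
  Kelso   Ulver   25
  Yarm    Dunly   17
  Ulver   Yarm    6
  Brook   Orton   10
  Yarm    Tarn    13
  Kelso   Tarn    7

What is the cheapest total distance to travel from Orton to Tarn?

13 km

Settle nodes by increasing distance from Orton:
Orton: 0
Yarm: 3  (via Orton)
Kelso: 6  (via Orton)
Ulver: 9  (via Yarm)
Brook: 10  (via Orton)
Tarn: 13  (via Kelso)
Shortest route: Orton → Kelso → Tarn = 13 km.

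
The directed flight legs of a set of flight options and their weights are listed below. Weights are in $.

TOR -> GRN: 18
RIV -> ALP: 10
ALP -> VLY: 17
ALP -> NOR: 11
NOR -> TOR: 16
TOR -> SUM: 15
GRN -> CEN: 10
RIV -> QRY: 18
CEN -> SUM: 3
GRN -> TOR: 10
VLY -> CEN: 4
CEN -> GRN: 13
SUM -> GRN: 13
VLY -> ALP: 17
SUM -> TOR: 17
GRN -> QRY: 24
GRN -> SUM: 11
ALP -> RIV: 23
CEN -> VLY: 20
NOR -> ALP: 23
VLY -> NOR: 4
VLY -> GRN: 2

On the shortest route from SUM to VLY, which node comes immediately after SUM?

GRN

Candidate routes:
SUM → TOR → GRN → CEN → VLY: 17+18+10+20 = 65
SUM → GRN → CEN → VLY: 13+10+20 = 43
The minimum is $43 via SUM → GRN → CEN → VLY.
So from SUM the first move is to GRN.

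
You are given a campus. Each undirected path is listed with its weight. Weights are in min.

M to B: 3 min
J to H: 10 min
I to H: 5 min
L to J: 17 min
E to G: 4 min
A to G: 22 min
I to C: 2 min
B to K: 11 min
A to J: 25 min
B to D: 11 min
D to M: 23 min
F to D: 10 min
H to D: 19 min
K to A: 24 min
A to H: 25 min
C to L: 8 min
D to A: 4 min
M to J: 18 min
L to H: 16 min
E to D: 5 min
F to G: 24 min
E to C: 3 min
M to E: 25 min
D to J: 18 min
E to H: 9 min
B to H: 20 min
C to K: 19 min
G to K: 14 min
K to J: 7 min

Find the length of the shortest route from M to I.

Running Dijkstra from M:
M: 0
B: 3  (via M)
D: 14  (via B)
K: 14  (via B)
A: 18  (via D)
J: 18  (via M)
E: 19  (via D)
C: 22  (via E)
G: 23  (via E)
H: 23  (via B)
F: 24  (via D)
I: 24  (via C)
Shortest route: M–B–D–E–C–I = 24 min.

24 min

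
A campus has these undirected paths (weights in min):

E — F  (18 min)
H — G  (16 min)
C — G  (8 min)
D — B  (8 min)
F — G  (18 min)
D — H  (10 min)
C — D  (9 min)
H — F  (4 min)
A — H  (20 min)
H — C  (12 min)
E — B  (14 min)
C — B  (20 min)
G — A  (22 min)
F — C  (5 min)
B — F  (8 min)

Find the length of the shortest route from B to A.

Enumerating some paths:
B–F–H–A: 8+4+20 = 32
B–F–C–H–A: 8+5+12+20 = 45
B–D–H–A: 8+10+20 = 38
B–F–C–G–A: 8+5+8+22 = 43
Cheapest is B–F–H–A at 32 min.

32 min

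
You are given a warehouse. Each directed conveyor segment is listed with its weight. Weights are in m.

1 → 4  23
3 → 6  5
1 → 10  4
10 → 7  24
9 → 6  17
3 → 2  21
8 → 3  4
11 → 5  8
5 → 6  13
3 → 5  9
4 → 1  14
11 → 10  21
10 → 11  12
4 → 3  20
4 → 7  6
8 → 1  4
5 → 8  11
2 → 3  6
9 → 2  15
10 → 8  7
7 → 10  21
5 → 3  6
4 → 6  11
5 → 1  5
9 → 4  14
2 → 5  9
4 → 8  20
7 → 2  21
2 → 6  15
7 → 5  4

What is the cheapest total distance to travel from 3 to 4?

37 m

Compare a few routes:
3 → 5 → 8 → 1 → 4: 9+11+4+23 = 47
3 → 2 → 5 → 1 → 4: 21+9+5+23 = 58
3 → 5 → 1 → 4: 9+5+23 = 37
The minimum is 37 m via 3 → 5 → 1 → 4.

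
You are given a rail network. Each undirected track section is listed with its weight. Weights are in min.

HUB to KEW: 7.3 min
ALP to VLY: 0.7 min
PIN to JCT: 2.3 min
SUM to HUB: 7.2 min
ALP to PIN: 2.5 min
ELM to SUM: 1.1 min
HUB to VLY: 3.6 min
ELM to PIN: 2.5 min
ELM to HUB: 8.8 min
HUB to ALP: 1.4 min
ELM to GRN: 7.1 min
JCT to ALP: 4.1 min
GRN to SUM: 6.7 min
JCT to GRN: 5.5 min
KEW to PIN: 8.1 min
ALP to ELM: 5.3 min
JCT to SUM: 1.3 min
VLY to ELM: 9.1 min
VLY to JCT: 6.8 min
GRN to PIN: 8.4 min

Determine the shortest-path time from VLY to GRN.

Shortest distances from VLY:
VLY: 0
ALP: 0.7  (via VLY)
HUB: 2.1  (via ALP)
PIN: 3.2  (via ALP)
JCT: 4.8  (via ALP)
ELM: 5.7  (via PIN)
SUM: 6.1  (via JCT)
KEW: 9.4  (via HUB)
GRN: 10.3  (via JCT)
Shortest route: VLY → ALP → JCT → GRN = 10.3 min.

10.3 min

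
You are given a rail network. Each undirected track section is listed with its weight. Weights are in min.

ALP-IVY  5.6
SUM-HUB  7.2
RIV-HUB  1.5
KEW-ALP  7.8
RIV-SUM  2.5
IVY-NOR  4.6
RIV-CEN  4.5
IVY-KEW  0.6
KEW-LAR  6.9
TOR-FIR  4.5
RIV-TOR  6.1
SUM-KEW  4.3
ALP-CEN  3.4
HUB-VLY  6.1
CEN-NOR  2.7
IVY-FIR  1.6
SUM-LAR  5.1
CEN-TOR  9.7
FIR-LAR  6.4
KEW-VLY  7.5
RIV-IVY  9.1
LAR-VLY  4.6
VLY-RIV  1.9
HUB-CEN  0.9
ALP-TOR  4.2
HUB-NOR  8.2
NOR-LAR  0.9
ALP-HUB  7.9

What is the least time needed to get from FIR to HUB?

9.8 min

Candidate routes:
FIR → IVY → NOR → CEN → HUB: 1.6+4.6+2.7+0.9 = 9.8
FIR → IVY → KEW → SUM → RIV → HUB: 1.6+0.6+4.3+2.5+1.5 = 10.5
The minimum is 9.8 min via FIR → IVY → NOR → CEN → HUB.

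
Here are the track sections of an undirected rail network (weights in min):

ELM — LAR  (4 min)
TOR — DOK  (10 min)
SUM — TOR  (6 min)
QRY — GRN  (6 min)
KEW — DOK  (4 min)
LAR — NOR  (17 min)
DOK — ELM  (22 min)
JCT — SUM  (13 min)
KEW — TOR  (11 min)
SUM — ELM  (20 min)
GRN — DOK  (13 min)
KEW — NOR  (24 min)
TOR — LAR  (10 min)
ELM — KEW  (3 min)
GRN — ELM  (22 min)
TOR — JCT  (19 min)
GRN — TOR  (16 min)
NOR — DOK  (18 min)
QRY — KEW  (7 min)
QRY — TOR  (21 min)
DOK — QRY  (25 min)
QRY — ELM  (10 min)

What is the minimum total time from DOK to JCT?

29 min

Settle nodes by increasing distance from DOK:
DOK: 0
KEW: 4  (via DOK)
ELM: 7  (via KEW)
TOR: 10  (via DOK)
QRY: 11  (via KEW)
LAR: 11  (via ELM)
GRN: 13  (via DOK)
SUM: 16  (via TOR)
NOR: 18  (via DOK)
JCT: 29  (via TOR)
Shortest route: DOK–TOR–JCT = 29 min.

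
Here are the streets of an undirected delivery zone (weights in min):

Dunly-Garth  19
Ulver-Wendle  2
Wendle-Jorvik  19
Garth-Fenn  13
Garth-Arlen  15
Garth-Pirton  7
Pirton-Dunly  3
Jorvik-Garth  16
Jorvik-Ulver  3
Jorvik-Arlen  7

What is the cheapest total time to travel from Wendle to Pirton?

28 min

Candidate routes:
Wendle–Ulver–Jorvik–Arlen–Garth–Pirton: 2+3+7+15+7 = 34
Wendle–Ulver–Jorvik–Garth–Pirton: 2+3+16+7 = 28
Cheapest is Wendle–Ulver–Jorvik–Garth–Pirton at 28 min.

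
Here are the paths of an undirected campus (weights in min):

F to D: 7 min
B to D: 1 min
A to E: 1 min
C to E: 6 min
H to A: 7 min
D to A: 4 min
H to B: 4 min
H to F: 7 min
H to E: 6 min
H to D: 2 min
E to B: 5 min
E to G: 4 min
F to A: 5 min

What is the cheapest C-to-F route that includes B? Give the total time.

19 min

Best C to B: C–E–B costing 11
Best B to F: B–D–F costing 8
Total via B: 11 + 8 = 19 min.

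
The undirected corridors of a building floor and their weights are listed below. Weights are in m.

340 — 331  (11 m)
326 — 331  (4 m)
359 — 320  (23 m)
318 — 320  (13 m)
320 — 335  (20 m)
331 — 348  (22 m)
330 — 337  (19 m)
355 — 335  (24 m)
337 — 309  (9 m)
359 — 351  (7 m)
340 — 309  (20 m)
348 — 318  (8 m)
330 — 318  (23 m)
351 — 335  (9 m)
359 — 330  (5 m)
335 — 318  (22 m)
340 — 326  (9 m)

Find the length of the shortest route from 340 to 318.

41 m

Running Dijkstra from 340:
340: 0
326: 9  (via 340)
331: 11  (via 340)
309: 20  (via 340)
337: 29  (via 309)
348: 33  (via 331)
318: 41  (via 348)
Shortest route: 340–331–348–318 = 41 m.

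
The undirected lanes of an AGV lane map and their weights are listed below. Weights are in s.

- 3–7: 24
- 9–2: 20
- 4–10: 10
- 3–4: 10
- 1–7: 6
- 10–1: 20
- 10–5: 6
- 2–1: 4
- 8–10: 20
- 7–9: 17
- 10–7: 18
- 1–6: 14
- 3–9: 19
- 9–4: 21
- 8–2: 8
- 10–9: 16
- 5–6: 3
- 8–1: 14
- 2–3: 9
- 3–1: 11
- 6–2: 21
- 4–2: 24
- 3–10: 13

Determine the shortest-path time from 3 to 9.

19 s

Settle nodes by increasing distance from 3:
3: 0
2: 9  (via 3)
4: 10  (via 3)
1: 11  (via 3)
10: 13  (via 3)
7: 17  (via 1)
8: 17  (via 2)
5: 19  (via 10)
9: 19  (via 3)
Shortest route: 3 → 9 = 19 s.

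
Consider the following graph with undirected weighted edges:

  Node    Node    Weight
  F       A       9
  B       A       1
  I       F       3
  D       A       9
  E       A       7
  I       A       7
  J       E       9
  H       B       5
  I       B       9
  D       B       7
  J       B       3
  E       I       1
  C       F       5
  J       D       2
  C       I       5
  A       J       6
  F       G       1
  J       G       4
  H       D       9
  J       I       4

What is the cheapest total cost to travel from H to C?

Compare a few routes:
H–B–J–I–C: 5+3+4+5 = 17
H–B–I–C: 5+9+5 = 19
H–B–J–G–F–C: 5+3+4+1+5 = 18
H–B–A–I–C: 5+1+7+5 = 18
The minimum is 17 via H–B–J–I–C.

17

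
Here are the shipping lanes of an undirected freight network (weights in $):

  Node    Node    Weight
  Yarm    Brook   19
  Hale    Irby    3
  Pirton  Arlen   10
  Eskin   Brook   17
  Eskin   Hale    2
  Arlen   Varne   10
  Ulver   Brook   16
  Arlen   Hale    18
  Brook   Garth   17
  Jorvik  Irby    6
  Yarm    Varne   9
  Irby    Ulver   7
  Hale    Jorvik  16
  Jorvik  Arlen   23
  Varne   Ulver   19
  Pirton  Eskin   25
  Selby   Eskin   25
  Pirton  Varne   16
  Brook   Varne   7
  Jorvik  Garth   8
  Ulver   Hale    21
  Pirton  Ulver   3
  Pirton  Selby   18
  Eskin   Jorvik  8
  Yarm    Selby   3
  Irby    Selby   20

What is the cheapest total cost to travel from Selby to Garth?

$34

Compare a few routes:
Selby → Eskin → Jorvik → Garth: 25+8+8 = 41
Selby → Yarm → Brook → Garth: 3+19+17 = 39
Selby → Yarm → Varne → Brook → Garth: 3+9+7+17 = 36
Selby → Irby → Jorvik → Garth: 20+6+8 = 34
The minimum is $34 via Selby → Irby → Jorvik → Garth.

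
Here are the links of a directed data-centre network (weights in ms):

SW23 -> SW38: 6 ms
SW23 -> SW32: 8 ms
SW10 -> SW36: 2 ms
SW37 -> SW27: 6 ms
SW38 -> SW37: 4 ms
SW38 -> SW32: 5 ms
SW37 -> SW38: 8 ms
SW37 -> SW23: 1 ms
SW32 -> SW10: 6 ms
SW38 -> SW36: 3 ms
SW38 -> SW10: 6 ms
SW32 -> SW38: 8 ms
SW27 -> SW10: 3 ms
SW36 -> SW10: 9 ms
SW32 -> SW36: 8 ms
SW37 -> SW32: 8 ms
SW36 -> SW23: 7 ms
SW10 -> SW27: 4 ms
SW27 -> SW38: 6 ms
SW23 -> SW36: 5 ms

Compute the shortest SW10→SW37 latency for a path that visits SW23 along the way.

19 ms

Shortest SW10→SW23: SW10 → SW36 → SW23 = 9
Shortest SW23→SW37: SW23 → SW38 → SW37 = 10
Total via SW23: 9 + 10 = 19 ms.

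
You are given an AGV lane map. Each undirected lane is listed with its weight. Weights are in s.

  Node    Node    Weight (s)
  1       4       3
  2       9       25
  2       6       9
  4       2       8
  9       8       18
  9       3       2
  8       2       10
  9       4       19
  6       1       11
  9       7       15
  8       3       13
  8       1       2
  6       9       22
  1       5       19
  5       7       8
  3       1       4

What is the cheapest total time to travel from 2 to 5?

Settle nodes by increasing distance from 2:
2: 0
4: 8  (via 2)
6: 9  (via 2)
8: 10  (via 2)
1: 11  (via 4)
3: 15  (via 1)
9: 17  (via 3)
5: 30  (via 1)
Shortest route: 2 → 4 → 1 → 5 = 30 s.

30 s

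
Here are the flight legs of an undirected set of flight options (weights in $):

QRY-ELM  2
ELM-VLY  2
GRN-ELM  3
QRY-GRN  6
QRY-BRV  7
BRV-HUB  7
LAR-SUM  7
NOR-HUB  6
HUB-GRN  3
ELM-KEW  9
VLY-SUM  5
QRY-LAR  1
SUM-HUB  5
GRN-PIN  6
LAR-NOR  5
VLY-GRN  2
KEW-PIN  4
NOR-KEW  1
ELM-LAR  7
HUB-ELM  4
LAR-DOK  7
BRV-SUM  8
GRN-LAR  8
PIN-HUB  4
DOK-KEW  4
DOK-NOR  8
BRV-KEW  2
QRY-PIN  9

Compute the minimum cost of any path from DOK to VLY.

Enumerating some paths:
DOK → LAR → QRY → ELM → VLY: 7+1+2+2 = 12
DOK → KEW → NOR → LAR → QRY → ELM → VLY: 4+1+5+1+2+2 = 15
Cheapest is DOK → LAR → QRY → ELM → VLY at $12.

$12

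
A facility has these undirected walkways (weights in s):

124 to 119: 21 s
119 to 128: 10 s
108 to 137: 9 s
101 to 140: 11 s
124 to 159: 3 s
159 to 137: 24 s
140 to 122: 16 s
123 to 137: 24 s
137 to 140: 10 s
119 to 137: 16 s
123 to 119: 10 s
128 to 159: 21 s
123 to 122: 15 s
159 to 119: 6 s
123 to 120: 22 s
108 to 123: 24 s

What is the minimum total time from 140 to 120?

Running Dijkstra from 140:
140: 0
137: 10  (via 140)
101: 11  (via 140)
122: 16  (via 140)
108: 19  (via 137)
119: 26  (via 137)
123: 31  (via 122)
159: 32  (via 119)
124: 35  (via 159)
128: 36  (via 119)
120: 53  (via 123)
Shortest route: 140–122–123–120 = 53 s.

53 s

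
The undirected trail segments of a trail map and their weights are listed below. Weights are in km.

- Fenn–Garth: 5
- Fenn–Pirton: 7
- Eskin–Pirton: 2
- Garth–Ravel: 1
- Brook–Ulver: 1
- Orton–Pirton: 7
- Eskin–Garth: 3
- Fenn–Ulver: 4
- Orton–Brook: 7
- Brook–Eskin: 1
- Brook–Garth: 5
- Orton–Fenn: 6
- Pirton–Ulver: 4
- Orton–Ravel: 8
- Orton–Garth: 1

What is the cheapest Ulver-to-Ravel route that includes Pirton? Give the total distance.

Shortest Ulver→Pirton: Ulver–Pirton = 4
Best Pirton to Ravel: Pirton–Eskin–Garth–Ravel costing 6
Total via Pirton: 4 + 6 = 10 km.

10 km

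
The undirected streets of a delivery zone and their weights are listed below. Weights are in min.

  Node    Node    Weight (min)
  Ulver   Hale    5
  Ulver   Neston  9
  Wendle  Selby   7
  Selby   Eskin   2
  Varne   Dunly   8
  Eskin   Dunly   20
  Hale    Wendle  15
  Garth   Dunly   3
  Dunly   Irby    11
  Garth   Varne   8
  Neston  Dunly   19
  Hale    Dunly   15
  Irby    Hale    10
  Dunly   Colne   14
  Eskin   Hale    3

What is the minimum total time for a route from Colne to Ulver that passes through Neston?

Best Colne to Neston: Colne → Dunly → Neston costing 33
Shortest Neston→Ulver: Neston → Ulver = 9
Total via Neston: 33 + 9 = 42 min.

42 min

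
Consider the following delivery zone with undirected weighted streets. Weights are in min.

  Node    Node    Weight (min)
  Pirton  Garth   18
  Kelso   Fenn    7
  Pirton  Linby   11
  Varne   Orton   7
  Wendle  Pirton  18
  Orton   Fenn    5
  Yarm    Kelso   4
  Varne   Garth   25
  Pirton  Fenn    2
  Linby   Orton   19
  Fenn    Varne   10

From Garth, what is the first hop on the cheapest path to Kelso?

Pirton

Enumerating some paths:
Garth - Varne - Orton - Fenn - Kelso: 25+7+5+7 = 44
Garth - Pirton - Fenn - Kelso: 18+2+7 = 27
Garth - Varne - Fenn - Kelso: 25+10+7 = 42
The minimum is 27 min via Garth - Pirton - Fenn - Kelso.
So from Garth the first move is to Pirton.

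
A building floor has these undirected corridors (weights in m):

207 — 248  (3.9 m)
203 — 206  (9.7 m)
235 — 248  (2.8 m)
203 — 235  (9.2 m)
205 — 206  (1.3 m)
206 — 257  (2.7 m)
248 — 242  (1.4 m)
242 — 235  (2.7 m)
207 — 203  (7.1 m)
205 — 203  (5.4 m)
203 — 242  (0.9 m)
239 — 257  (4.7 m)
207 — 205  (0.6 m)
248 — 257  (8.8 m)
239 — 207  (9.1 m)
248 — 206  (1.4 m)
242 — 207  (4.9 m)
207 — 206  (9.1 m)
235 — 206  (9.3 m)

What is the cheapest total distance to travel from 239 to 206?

Enumerating some paths:
239 → 207 → 248 → 206: 9.1+3.9+1.4 = 14.4
239 → 257 → 206: 4.7+2.7 = 7.4
239 → 207 → 205 → 206: 9.1+0.6+1.3 = 11
239 → 257 → 248 → 206: 4.7+8.8+1.4 = 14.9
Cheapest is 239 → 257 → 206 at 7.4 m.

7.4 m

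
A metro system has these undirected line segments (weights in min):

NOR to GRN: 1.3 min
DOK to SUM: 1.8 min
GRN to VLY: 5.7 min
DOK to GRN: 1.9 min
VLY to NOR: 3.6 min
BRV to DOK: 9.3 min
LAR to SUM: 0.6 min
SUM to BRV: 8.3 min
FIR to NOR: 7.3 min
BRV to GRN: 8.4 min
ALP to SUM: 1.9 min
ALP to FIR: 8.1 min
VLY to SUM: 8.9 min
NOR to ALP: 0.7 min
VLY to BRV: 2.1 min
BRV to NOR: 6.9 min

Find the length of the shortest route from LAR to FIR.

10.5 min

Running Dijkstra from LAR:
LAR: 0
SUM: 0.6  (via LAR)
DOK: 2.4  (via SUM)
ALP: 2.5  (via SUM)
NOR: 3.2  (via ALP)
GRN: 4.3  (via DOK)
VLY: 6.8  (via NOR)
BRV: 8.9  (via SUM)
FIR: 10.5  (via NOR)
Shortest route: LAR → SUM → ALP → NOR → FIR = 10.5 min.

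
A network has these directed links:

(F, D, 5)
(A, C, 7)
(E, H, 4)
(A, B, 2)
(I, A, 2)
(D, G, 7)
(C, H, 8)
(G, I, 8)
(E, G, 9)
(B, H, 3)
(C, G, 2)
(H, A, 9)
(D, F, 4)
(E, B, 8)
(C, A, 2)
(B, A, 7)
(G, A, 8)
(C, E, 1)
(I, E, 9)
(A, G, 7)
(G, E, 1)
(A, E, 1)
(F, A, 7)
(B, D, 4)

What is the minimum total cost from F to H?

12

Compare a few routes:
F → A → E → B → H: 7+1+8+3 = 19
F → D → G → E → H: 5+7+1+4 = 17
F → A → E → H: 7+1+4 = 12
Cheapest is F → A → E → H at 12.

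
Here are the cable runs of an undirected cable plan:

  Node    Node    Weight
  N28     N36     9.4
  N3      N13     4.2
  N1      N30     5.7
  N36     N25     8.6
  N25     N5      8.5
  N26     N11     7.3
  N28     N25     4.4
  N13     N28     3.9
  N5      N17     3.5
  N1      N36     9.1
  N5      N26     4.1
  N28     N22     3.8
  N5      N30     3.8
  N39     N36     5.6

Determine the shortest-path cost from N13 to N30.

Running Dijkstra from N13:
N13: 0
N28: 3.9  (via N13)
N3: 4.2  (via N13)
N22: 7.7  (via N28)
N25: 8.3  (via N28)
N36: 13.3  (via N28)
N5: 16.8  (via N25)
N39: 18.9  (via N36)
N17: 20.3  (via N5)
N30: 20.6  (via N5)
Shortest route: N13–N28–N25–N5–N30 = 20.6.

20.6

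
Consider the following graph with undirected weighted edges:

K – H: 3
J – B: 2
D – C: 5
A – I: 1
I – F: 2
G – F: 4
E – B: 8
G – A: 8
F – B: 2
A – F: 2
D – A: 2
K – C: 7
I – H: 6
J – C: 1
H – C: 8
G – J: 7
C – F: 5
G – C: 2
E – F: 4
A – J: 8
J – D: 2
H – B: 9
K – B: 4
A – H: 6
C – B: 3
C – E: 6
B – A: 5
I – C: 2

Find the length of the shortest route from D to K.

8

Candidate routes:
D–J–C–K: 2+1+7 = 10
D–J–B–K: 2+2+4 = 8
D–J–C–B–K: 2+1+3+4 = 10
Cheapest is D–J–B–K at 8.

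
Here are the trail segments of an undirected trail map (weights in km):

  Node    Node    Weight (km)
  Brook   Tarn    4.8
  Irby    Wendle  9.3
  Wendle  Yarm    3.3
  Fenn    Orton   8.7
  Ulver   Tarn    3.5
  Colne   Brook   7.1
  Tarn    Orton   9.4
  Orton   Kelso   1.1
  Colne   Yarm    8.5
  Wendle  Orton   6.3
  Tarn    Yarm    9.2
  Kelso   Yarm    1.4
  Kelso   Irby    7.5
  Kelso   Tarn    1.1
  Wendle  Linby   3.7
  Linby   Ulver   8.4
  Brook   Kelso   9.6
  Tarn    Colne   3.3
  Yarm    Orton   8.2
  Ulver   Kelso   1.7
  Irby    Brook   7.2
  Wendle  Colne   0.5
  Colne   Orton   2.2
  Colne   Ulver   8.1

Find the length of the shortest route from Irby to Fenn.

17.3 km

Candidate routes:
Irby → Wendle → Colne → Orton → Fenn: 9.3+0.5+2.2+8.7 = 20.7
Irby → Kelso → Orton → Fenn: 7.5+1.1+8.7 = 17.3
Irby → Kelso → Tarn → Colne → Orton → Fenn: 7.5+1.1+3.3+2.2+8.7 = 22.8
Cheapest is Irby → Kelso → Orton → Fenn at 17.3 km.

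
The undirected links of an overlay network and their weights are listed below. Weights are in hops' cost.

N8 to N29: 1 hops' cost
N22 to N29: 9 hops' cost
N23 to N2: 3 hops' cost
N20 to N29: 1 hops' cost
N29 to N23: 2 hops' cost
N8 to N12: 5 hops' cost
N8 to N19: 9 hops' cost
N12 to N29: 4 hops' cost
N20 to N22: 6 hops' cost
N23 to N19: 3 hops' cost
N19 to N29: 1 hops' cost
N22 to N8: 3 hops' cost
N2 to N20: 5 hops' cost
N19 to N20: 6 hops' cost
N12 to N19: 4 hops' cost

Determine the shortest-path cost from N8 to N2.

6 hops' cost

Running Dijkstra from N8:
N8: 0
N29: 1  (via N8)
N20: 2  (via N29)
N19: 2  (via N29)
N23: 3  (via N29)
N22: 3  (via N8)
N12: 5  (via N8)
N2: 6  (via N23)
Shortest route: N8 → N29 → N23 → N2 = 6 hops' cost.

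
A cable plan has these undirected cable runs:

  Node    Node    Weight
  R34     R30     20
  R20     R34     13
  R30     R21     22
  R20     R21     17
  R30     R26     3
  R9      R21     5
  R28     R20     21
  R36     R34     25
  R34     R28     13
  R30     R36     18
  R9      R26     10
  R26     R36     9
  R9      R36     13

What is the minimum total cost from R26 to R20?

32

Enumerating some paths:
R26 - R9 - R21 - R20: 10+5+17 = 32
R26 - R30 - R34 - R20: 3+20+13 = 36
Cheapest is R26 - R9 - R21 - R20 at 32.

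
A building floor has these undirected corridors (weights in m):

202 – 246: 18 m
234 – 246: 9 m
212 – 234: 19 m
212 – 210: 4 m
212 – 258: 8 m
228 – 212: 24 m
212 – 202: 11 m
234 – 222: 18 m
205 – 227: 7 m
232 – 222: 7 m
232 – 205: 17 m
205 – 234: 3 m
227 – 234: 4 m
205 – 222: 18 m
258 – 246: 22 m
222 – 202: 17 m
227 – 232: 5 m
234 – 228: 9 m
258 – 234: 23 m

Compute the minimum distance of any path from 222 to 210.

32 m

Shortest distances from 222:
222: 0
232: 7  (via 222)
227: 12  (via 232)
234: 16  (via 227)
202: 17  (via 222)
205: 18  (via 222)
228: 25  (via 234)
246: 25  (via 234)
212: 28  (via 202)
210: 32  (via 212)
Shortest route: 222 → 202 → 212 → 210 = 32 m.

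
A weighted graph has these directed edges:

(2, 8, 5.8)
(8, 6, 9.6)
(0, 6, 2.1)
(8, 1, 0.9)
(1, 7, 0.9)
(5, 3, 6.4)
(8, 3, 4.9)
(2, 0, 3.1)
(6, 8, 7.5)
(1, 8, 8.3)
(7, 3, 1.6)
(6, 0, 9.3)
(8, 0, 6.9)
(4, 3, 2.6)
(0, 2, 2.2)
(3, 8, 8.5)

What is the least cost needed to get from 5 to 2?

24

Enumerating some paths:
5 - 3 - 8 - 0 - 2: 6.4+8.5+6.9+2.2 = 24
5 - 3 - 8 - 6 - 0 - 2: 6.4+8.5+9.6+9.3+2.2 = 36
The minimum is 24 via 5 - 3 - 8 - 0 - 2.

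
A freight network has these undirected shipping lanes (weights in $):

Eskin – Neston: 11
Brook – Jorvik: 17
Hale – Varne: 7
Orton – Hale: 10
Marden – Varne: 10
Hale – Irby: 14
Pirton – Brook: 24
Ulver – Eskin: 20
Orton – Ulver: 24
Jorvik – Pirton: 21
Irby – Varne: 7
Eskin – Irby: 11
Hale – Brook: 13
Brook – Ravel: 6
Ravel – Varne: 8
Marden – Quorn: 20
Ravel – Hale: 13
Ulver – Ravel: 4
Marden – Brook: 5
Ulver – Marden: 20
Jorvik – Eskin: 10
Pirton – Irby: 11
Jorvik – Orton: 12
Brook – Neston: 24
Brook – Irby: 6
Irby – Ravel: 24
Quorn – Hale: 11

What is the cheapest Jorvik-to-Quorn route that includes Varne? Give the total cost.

$46

Best Jorvik to Varne: Jorvik–Eskin–Irby–Varne costing 28
Best Varne to Quorn: Varne–Hale–Quorn costing 18
Total via Varne: 28 + 18 = $46.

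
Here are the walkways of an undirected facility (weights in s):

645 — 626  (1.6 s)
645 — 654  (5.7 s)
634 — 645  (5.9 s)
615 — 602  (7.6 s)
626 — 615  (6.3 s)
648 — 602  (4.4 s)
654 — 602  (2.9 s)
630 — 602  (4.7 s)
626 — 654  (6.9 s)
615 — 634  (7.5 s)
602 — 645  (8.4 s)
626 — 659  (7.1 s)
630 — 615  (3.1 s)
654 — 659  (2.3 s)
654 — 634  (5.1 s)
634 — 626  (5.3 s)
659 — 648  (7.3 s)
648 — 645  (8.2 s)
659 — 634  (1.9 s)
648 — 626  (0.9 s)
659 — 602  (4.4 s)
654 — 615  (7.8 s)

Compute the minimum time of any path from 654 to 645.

Running Dijkstra from 654:
654: 0
659: 2.3  (via 654)
602: 2.9  (via 654)
634: 4.2  (via 659)
645: 5.7  (via 654)
Shortest route: 654–645 = 5.7 s.

5.7 s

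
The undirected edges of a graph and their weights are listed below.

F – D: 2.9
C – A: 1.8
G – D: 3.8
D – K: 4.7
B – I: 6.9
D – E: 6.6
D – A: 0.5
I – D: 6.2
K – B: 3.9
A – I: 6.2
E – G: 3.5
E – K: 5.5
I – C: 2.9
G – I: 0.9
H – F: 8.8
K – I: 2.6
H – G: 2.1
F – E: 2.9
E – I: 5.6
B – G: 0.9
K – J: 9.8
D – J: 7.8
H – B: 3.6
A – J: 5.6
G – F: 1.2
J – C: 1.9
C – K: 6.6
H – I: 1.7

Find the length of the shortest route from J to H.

Running Dijkstra from J:
J: 0
C: 1.9  (via J)
A: 3.7  (via C)
D: 4.2  (via A)
I: 4.8  (via C)
G: 5.7  (via I)
H: 6.5  (via I)
Shortest route: J → C → I → H = 6.5.

6.5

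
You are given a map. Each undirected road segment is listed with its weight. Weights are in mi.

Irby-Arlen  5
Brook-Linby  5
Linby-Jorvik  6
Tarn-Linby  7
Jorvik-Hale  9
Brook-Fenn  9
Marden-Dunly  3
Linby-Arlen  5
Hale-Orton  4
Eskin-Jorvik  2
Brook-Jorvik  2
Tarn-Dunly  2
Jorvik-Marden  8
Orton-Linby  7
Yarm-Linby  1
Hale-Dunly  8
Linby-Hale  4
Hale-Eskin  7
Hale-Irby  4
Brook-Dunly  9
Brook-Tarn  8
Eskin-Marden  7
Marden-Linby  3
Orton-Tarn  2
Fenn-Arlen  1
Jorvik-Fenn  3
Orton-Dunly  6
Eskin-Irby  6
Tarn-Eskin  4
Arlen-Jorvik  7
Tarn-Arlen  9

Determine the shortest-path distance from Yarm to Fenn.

7 mi

Enumerating some paths:
Yarm–Linby–Arlen–Fenn: 1+5+1 = 7
Yarm–Linby–Brook–Jorvik–Fenn: 1+5+2+3 = 11
Yarm–Linby–Jorvik–Fenn: 1+6+3 = 10
Cheapest is Yarm–Linby–Arlen–Fenn at 7 mi.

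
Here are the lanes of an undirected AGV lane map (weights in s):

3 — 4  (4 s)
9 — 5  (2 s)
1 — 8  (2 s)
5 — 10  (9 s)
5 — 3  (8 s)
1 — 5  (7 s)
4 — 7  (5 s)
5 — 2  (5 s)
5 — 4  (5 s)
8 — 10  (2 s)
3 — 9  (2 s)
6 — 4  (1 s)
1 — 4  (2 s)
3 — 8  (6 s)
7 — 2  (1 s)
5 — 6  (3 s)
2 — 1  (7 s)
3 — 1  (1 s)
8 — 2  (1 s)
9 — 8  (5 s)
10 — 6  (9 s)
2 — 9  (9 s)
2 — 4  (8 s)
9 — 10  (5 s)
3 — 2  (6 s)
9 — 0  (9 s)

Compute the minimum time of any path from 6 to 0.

14 s

Settle nodes by increasing distance from 6:
6: 0
4: 1  (via 6)
1: 3  (via 4)
5: 3  (via 6)
3: 4  (via 1)
8: 5  (via 1)
9: 5  (via 5)
2: 6  (via 8)
7: 6  (via 4)
10: 7  (via 8)
0: 14  (via 9)
Shortest route: 6 → 5 → 9 → 0 = 14 s.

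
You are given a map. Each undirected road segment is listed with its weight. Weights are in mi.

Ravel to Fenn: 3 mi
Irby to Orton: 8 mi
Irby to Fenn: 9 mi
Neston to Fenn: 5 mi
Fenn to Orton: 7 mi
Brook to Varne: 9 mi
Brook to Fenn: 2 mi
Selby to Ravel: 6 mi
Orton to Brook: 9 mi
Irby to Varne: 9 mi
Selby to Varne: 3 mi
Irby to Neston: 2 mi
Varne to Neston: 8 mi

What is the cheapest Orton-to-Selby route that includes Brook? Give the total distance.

Shortest Orton→Brook: Orton–Brook = 9
Best Brook to Selby: Brook–Fenn–Ravel–Selby costing 11
Total via Brook: 9 + 11 = 20 mi.

20 mi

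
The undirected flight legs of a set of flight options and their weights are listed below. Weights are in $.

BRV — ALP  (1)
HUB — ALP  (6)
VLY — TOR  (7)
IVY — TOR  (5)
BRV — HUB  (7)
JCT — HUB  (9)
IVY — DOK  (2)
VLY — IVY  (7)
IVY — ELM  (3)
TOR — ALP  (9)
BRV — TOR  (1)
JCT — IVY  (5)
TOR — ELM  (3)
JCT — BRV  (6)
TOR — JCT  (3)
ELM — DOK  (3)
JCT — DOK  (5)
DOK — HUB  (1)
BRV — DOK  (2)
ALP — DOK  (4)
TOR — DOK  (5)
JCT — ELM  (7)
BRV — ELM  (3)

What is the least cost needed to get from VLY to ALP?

$9

Compare a few routes:
VLY - IVY - DOK - ALP: 7+2+4 = 13
VLY - IVY - DOK - BRV - ALP: 7+2+2+1 = 12
VLY - IVY - ELM - BRV - ALP: 7+3+3+1 = 14
VLY - TOR - BRV - ALP: 7+1+1 = 9
The minimum is $9 via VLY - TOR - BRV - ALP.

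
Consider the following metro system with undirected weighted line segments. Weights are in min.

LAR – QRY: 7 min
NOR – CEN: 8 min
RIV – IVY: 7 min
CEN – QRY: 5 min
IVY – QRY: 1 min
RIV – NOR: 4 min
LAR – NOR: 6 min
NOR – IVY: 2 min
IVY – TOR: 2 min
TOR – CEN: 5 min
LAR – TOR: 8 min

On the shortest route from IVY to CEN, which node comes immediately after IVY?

Enumerating some paths:
IVY–NOR–CEN: 2+8 = 10
IVY–TOR–CEN: 2+5 = 7
IVY–QRY–CEN: 1+5 = 6
Cheapest is IVY–QRY–CEN at 6 min.
So from IVY the first move is to QRY.

QRY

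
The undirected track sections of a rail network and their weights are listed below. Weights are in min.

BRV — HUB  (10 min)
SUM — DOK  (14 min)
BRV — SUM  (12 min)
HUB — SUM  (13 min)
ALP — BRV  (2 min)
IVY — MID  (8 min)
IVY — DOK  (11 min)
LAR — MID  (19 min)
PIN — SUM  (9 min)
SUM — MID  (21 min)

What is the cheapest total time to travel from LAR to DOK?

Enumerating some paths:
LAR → MID → IVY → DOK: 19+8+11 = 38
LAR → MID → SUM → DOK: 19+21+14 = 54
The minimum is 38 min via LAR → MID → IVY → DOK.

38 min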